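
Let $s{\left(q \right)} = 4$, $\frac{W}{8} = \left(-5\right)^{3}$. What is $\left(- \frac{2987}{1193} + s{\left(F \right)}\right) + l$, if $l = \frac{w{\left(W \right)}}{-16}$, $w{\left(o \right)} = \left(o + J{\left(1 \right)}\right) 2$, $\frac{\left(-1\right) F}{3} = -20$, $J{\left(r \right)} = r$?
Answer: $\frac{1206087}{9544} \approx 126.37$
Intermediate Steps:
$F = 60$ ($F = \left(-3\right) \left(-20\right) = 60$)
$W = -1000$ ($W = 8 \left(-5\right)^{3} = 8 \left(-125\right) = -1000$)
$w{\left(o \right)} = 2 + 2 o$ ($w{\left(o \right)} = \left(o + 1\right) 2 = \left(1 + o\right) 2 = 2 + 2 o$)
$l = \frac{999}{8}$ ($l = \frac{2 + 2 \left(-1000\right)}{-16} = \left(2 - 2000\right) \left(- \frac{1}{16}\right) = \left(-1998\right) \left(- \frac{1}{16}\right) = \frac{999}{8} \approx 124.88$)
$\left(- \frac{2987}{1193} + s{\left(F \right)}\right) + l = \left(- \frac{2987}{1193} + 4\right) + \frac{999}{8} = \frac{1785}{1193} + \frac{999}{8} = \frac{1206087}{9544}$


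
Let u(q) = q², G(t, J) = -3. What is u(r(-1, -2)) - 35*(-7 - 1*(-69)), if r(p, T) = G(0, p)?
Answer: -2161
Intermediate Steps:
r(p, T) = -3
u(r(-1, -2)) - 35*(-7 - 1*(-69)) = (-3)² - 35*(-7 - 1*(-69)) = 9 - 35*(-7 + 69) = 9 - 35*62 = 9 - 2170 = -2161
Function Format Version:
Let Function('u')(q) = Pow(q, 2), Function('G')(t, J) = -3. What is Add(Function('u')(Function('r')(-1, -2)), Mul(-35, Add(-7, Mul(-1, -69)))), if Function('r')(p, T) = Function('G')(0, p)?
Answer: -2161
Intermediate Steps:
Function('r')(p, T) = -3
Add(Function('u')(Function('r')(-1, -2)), Mul(-35, Add(-7, Mul(-1, -69)))) = Add(Pow(-3, 2), Mul(-35, Add(-7, Mul(-1, -69)))) = Add(9, Mul(-35, Add(-7, 69))) = Add(9, Mul(-35, 62)) = Add(9, -2170) = -2161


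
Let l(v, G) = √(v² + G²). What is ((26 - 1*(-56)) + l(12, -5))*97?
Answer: 9215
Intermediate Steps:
l(v, G) = √(G² + v²)
((26 - 1*(-56)) + l(12, -5))*97 = ((26 - 1*(-56)) + √((-5)² + 12²))*97 = ((26 + 56) + √(25 + 144))*97 = (82 + √169)*97 = (82 + 13)*97 = 95*97 = 9215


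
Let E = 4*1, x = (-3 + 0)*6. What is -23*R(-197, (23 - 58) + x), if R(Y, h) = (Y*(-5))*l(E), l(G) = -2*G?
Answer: 181240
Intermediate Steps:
x = -18 (x = -3*6 = -18)
E = 4
R(Y, h) = 40*Y (R(Y, h) = (Y*(-5))*(-2*4) = -5*Y*(-8) = 40*Y)
-23*R(-197, (23 - 58) + x) = -920*(-197) = -23*(-7880) = 181240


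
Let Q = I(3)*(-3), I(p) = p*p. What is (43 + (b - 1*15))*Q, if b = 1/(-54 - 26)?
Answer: -60453/80 ≈ -755.66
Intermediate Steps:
I(p) = p²
b = -1/80 (b = 1/(-80) = -1/80 ≈ -0.012500)
Q = -27 (Q = 3²*(-3) = 9*(-3) = -27)
(43 + (b - 1*15))*Q = (43 + (-1/80 - 1*15))*(-27) = (43 + (-1/80 - 15))*(-27) = (43 - 1201/80)*(-27) = (2239/80)*(-27) = -60453/80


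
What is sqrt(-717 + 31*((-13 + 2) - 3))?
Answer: I*sqrt(1151) ≈ 33.926*I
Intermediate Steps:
sqrt(-717 + 31*((-13 + 2) - 3)) = sqrt(-717 + 31*(-11 - 3)) = sqrt(-717 + 31*(-14)) = sqrt(-717 - 434) = sqrt(-1151) = I*sqrt(1151)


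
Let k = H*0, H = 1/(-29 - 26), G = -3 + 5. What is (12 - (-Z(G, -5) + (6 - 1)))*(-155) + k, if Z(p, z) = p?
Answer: -1395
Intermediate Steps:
G = 2
H = -1/55 (H = 1/(-55) = -1/55 ≈ -0.018182)
k = 0 (k = -1/55*0 = 0)
(12 - (-Z(G, -5) + (6 - 1)))*(-155) + k = (12 - (-1*2 + (6 - 1)))*(-155) + 0 = (12 - (-2 + 5))*(-155) + 0 = (12 - 1*3)*(-155) + 0 = (12 - 3)*(-155) + 0 = 9*(-155) + 0 = -1395 + 0 = -1395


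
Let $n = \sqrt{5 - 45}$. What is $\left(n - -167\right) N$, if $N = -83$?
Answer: $-13861 - 166 i \sqrt{10} \approx -13861.0 - 524.94 i$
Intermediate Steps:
$n = 2 i \sqrt{10}$ ($n = \sqrt{-40} = 2 i \sqrt{10} \approx 6.3246 i$)
$\left(n - -167\right) N = \left(2 i \sqrt{10} - -167\right) \left(-83\right) = \left(2 i \sqrt{10} + 167\right) \left(-83\right) = \left(167 + 2 i \sqrt{10}\right) \left(-83\right) = -13861 - 166 i \sqrt{10}$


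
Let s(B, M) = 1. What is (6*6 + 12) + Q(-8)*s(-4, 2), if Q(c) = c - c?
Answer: 48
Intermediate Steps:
Q(c) = 0
(6*6 + 12) + Q(-8)*s(-4, 2) = (6*6 + 12) + 0*1 = (36 + 12) + 0 = 48 + 0 = 48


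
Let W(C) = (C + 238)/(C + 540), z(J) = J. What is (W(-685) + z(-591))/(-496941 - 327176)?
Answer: 85248/119496965 ≈ 0.00071339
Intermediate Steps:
W(C) = (238 + C)/(540 + C)
(W(-685) + z(-591))/(-496941 - 327176) = ((238 - 685)/(540 - 685) - 591)/(-496941 - 327176) = (-447/(-145) - 591)/(-824117) = (-1/145*(-447) - 591)*(-1/824117) = (447/145 - 591)*(-1/824117) = -85248/145*(-1/824117) = 85248/119496965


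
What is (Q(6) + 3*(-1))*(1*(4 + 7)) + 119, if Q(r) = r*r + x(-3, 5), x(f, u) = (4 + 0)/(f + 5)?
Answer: 504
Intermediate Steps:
x(f, u) = 4/(5 + f)
Q(r) = 2 + r² (Q(r) = r*r + 4/(5 - 3) = r² + 4/2 = r² + 4*(½) = r² + 2 = 2 + r²)
(Q(6) + 3*(-1))*(1*(4 + 7)) + 119 = ((2 + 6²) + 3*(-1))*(1*(4 + 7)) + 119 = ((2 + 36) - 3)*(1*11) + 119 = (38 - 3)*11 + 119 = 35*11 + 119 = 385 + 119 = 504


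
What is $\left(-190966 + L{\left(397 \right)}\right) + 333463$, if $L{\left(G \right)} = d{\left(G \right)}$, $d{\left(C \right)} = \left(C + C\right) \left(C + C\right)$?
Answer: $772933$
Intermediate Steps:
$d{\left(C \right)} = 4 C^{2}$ ($d{\left(C \right)} = 2 C 2 C = 4 C^{2}$)
$L{\left(G \right)} = 4 G^{2}$
$\left(-190966 + L{\left(397 \right)}\right) + 333463 = \left(-190966 + 4 \cdot 397^{2}\right) + 333463 = \left(-190966 + 4 \cdot 157609\right) + 333463 = \left(-190966 + 630436\right) + 333463 = 439470 + 333463 = 772933$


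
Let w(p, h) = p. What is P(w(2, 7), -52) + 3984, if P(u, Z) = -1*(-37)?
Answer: 4021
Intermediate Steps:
P(u, Z) = 37
P(w(2, 7), -52) + 3984 = 37 + 3984 = 4021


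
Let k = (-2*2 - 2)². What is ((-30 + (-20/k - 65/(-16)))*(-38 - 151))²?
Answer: 6418413225/256 ≈ 2.5072e+7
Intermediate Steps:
k = 36 (k = (-4 - 2)² = (-6)² = 36)
((-30 + (-20/k - 65/(-16)))*(-38 - 151))² = ((-30 + (-20/36 - 65/(-16)))*(-38 - 151))² = ((-30 + (-20*1/36 - 65*(-1/16)))*(-189))² = ((-30 + (-5/9 + 65/16))*(-189))² = ((-30 + 505/144)*(-189))² = (-3815/144*(-189))² = (80115/16)² = 6418413225/256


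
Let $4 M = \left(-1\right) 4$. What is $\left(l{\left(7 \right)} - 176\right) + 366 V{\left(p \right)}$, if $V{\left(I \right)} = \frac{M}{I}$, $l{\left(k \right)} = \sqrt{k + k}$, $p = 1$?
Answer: $-542 + \sqrt{14} \approx -538.26$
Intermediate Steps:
$M = -1$ ($M = \frac{\left(-1\right) 4}{4} = \frac{1}{4} \left(-4\right) = -1$)
$l{\left(k \right)} = \sqrt{2} \sqrt{k}$ ($l{\left(k \right)} = \sqrt{2 k} = \sqrt{2} \sqrt{k}$)
$V{\left(I \right)} = - \frac{1}{I}$
$\left(l{\left(7 \right)} - 176\right) + 366 V{\left(p \right)} = \left(\sqrt{2} \sqrt{7} - 176\right) + 366 \left(- 1^{-1}\right) = \left(\sqrt{14} - 176\right) + 366 \left(\left(-1\right) 1\right) = \left(-176 + \sqrt{14}\right) + 366 \left(-1\right) = \left(-176 + \sqrt{14}\right) - 366 = -542 + \sqrt{14}$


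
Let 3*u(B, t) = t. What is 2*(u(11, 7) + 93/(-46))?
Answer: 43/69 ≈ 0.62319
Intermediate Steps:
u(B, t) = t/3
2*(u(11, 7) + 93/(-46)) = 2*((1/3)*7 + 93/(-46)) = 2*(7/3 + 93*(-1/46)) = 2*(7/3 - 93/46) = 2*(43/138) = 43/69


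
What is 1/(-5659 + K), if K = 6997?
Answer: 1/1338 ≈ 0.00074738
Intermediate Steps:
1/(-5659 + K) = 1/(-5659 + 6997) = 1/1338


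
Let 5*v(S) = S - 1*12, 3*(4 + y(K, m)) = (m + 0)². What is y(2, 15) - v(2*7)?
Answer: 353/5 ≈ 70.600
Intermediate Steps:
y(K, m) = -4 + m²/3 (y(K, m) = -4 + (m + 0)²/3 = -4 + m²/3)
v(S) = -12/5 + S/5 (v(S) = (S - 1*12)/5 = (S - 12)/5 = (-12 + S)/5 = -12/5 + S/5)
y(2, 15) - v(2*7) = (-4 + (⅓)*15²) - (-12/5 + (2*7)/5) = (-4 + (⅓)*225) - (-12/5 + (⅕)*14) = (-4 + 75) - (-12/5 + 14/5) = 71 - 1*⅖ = 71 - ⅖ = 353/5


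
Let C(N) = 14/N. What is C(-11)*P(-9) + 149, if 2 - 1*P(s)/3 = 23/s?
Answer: 4343/33 ≈ 131.61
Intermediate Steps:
P(s) = 6 - 69/s
C(-11)*P(-9) + 149 = (14/(-11))*(6 - 69/(-9)) + 149 = (14*(-1/11))*(6 - 69*(-⅑)) + 149 = -14*(6 + 23/3)/11 + 149 = -14/11*41/3 + 149 = -574/33 + 149 = 4343/33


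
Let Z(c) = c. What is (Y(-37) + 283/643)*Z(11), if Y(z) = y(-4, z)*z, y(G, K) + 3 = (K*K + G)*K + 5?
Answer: 13216688716/643 ≈ 2.0555e+7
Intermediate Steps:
y(G, K) = 2 + K*(G + K²) (y(G, K) = -3 + ((K*K + G)*K + 5) = -3 + ((K² + G)*K + 5) = -3 + ((G + K²)*K + 5) = -3 + (K*(G + K²) + 5) = -3 + (5 + K*(G + K²)) = 2 + K*(G + K²))
Y(z) = z*(2 + z³ - 4*z) (Y(z) = (2 + z³ - 4*z)*z = z*(2 + z³ - 4*z))
(Y(-37) + 283/643)*Z(11) = (-37*(2 + (-37)³ - 4*(-37)) + 283/643)*11 = (-37*(2 - 50653 + 148) + 283*(1/643))*11 = (-37*(-50503) + 283/643)*11 = (1868611 + 283/643)*11 = (1201517156/643)*11 = 13216688716/643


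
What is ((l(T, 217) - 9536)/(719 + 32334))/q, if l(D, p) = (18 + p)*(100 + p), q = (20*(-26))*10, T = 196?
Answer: -64959/171875600 ≈ -0.00037794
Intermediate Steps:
q = -5200 (q = -520*10 = -5200)
((l(T, 217) - 9536)/(719 + 32334))/q = (((1800 + 217² + 118*217) - 9536)/(719 + 32334))/(-5200) = (((1800 + 47089 + 25606) - 9536)/33053)*(-1/5200) = ((74495 - 9536)*(1/33053))*(-1/5200) = (64959*(1/33053))*(-1/5200) = (64959/33053)*(-1/5200) = -64959/171875600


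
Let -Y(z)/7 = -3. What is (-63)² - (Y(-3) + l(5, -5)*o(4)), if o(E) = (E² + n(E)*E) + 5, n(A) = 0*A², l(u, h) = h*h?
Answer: 3423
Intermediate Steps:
Y(z) = 21 (Y(z) = -7*(-3) = 21)
l(u, h) = h²
n(A) = 0
o(E) = 5 + E² (o(E) = (E² + 0*E) + 5 = (E² + 0) + 5 = E² + 5 = 5 + E²)
(-63)² - (Y(-3) + l(5, -5)*o(4)) = (-63)² - (21 + (-5)²*(5 + 4²)) = 3969 - (21 + 25*(5 + 16)) = 3969 - (21 + 25*21) = 3969 - (21 + 525) = 3969 - 1*546 = 3969 - 546 = 3423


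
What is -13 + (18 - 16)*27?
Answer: 41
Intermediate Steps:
-13 + (18 - 16)*27 = -13 + 2*27 = -13 + 54 = 41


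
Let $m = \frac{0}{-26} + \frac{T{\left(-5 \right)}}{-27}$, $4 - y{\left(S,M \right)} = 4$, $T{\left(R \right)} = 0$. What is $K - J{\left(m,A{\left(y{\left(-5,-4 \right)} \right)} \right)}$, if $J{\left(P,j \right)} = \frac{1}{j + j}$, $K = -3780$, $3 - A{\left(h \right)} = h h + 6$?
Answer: $- \frac{22679}{6} \approx -3779.8$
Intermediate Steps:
$y{\left(S,M \right)} = 0$ ($y{\left(S,M \right)} = 4 - 4 = 0$)
$A{\left(h \right)} = -3 - h^{2}$ ($A{\left(h \right)} = 3 - \left(h h + 6\right) = 3 - \left(h^{2} + 6\right) = 3 - \left(6 + h^{2}\right) = -3 - h^{2}$)
$m = 0$ ($m = \frac{0}{-26} + \frac{0}{-27} = 0 \left(- \frac{1}{26}\right) + 0 \left(- \frac{1}{27}\right) = 0 + 0 = 0$)
$J{\left(P,j \right)} = \frac{1}{2 j}$
$K - J{\left(m,A{\left(y{\left(-5,-4 \right)} \right)} \right)} = -3780 - \frac{1}{2 \left(-3 - 0^{2}\right)} = -3780 - \frac{1}{2 \left(-3 - 0\right)} = -3780 - \frac{1}{2 \left(-3 + 0\right)} = -3780 - \frac{1}{2 \left(-3\right)} = -3780 - \frac{1}{2} \left(- \frac{1}{3}\right) = -3780 - - \frac{1}{6} = -3780 + \frac{1}{6} = - \frac{22679}{6}$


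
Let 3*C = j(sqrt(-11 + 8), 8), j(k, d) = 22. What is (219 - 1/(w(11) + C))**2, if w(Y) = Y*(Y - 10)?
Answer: 145009764/3025 ≈ 47937.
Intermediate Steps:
w(Y) = Y*(-10 + Y)
C = 22/3 (C = (1/3)*22 = 22/3 ≈ 7.3333)
(219 - 1/(w(11) + C))**2 = (219 - 1/(11*(-10 + 11) + 22/3))**2 = (219 - 1/(11*1 + 22/3))**2 = (219 - 1/(11 + 22/3))**2 = (219 - 1/55/3)**2 = (219 - 1*3/55)**2 = (219 - 3/55)**2 = (12042/55)**2 = 145009764/3025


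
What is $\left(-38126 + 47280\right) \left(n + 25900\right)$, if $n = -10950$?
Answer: $136852300$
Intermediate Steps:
$\left(-38126 + 47280\right) \left(n + 25900\right) = \left(-38126 + 47280\right) \left(-10950 + 25900\right) = 9154 \cdot 14950 = 136852300$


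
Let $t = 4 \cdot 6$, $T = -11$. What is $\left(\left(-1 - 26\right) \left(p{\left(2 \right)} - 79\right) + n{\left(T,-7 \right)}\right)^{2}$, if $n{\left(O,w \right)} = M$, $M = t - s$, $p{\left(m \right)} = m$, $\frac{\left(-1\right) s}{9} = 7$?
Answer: $4691556$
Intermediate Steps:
$s = -63$ ($s = \left(-9\right) 7 = -63$)
$t = 24$
$M = 87$ ($M = 24 - -63 = 24 + 63 = 87$)
$n{\left(O,w \right)} = 87$
$\left(\left(-1 - 26\right) \left(p{\left(2 \right)} - 79\right) + n{\left(T,-7 \right)}\right)^{2} = \left(\left(-1 - 26\right) \left(2 - 79\right) + 87\right)^{2} = \left(\left(-27\right) \left(-77\right) + 87\right)^{2} = \left(2079 + 87\right)^{2} = 2166^{2} = 4691556$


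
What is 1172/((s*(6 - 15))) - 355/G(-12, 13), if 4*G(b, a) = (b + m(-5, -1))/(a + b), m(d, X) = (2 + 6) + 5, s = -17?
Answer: -216088/153 ≈ -1412.3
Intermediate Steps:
m(d, X) = 13 (m(d, X) = 8 + 5 = 13)
G(b, a) = (13 + b)/(4*(a + b)) (G(b, a) = ((b + 13)/(a + b))/4 = ((13 + b)/(a + b))/4 = (13 + b)/(4*(a + b)))
1172/((s*(6 - 15))) - 355/G(-12, 13) = 1172/((-17*(6 - 15))) - 355/((13 - 12)/(4*(13 - 12))) = 1172/((-17*(-9))) - 355/((¼)*1/1) = 1172/153 - 355/((¼)*1*1) = 1172*(1/153) - 355/¼ = 1172/153 - 355*4 = 1172/153 - 1420 = -216088/153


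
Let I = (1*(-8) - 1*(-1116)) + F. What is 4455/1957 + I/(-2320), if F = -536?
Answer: 2304049/1135060 ≈ 2.0299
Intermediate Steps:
I = 572 (I = (1*(-8) - 1*(-1116)) - 536 = (-8 + 1116) - 536 = 1108 - 536 = 572)
4455/1957 + I/(-2320) = 4455/1957 + 572/(-2320) = 4455*(1/1957) + 572*(-1/2320) = 4455/1957 - 143/580 = 2304049/1135060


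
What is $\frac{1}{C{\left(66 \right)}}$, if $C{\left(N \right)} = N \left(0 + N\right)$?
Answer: $\frac{1}{4356} \approx 0.00022957$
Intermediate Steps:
$C{\left(N \right)} = N^{2}$ ($C{\left(N \right)} = N N = N^{2}$)
$\frac{1}{C{\left(66 \right)}} = \frac{1}{66^{2}} = \frac{1}{4356}$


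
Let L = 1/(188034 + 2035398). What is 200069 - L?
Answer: 444839816807/2223432 ≈ 2.0007e+5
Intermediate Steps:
L = 1/2223432 ≈ 4.4976e-7
200069 - L = 200069 - 1*1/2223432 = 200069 - 1/2223432 = 444839816807/2223432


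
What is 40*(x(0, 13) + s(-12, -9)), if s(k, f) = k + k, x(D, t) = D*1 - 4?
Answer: -1120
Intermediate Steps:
x(D, t) = -4 + D (x(D, t) = D - 4 = -4 + D)
s(k, f) = 2*k
40*(x(0, 13) + s(-12, -9)) = 40*((-4 + 0) + 2*(-12)) = 40*(-4 - 24) = 40*(-28) = -1120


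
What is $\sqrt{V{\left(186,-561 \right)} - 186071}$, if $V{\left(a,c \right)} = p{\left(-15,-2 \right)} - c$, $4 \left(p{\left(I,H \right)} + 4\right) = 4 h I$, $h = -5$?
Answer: $i \sqrt{185439} \approx 430.63 i$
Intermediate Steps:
$p{\left(I,H \right)} = -4 - 5 I$ ($p{\left(I,H \right)} = -4 + \frac{4 \left(-5\right) I}{4} = -4 + \frac{\left(-20\right) I}{4} = -4 - 5 I$)
$V{\left(a,c \right)} = 71 - c$ ($V{\left(a,c \right)} = \left(-4 - -75\right) - c = \left(-4 + 75\right) - c = 71 - c$)
$\sqrt{V{\left(186,-561 \right)} - 186071} = \sqrt{\left(71 - -561\right) - 186071} = \sqrt{\left(71 + 561\right) - 186071} = \sqrt{632 - 186071} = \sqrt{-185439} = i \sqrt{185439}$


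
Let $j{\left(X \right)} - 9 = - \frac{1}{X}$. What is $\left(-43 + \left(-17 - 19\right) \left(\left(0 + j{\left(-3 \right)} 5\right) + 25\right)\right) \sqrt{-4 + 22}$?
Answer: $- 7869 \sqrt{2} \approx -11128.0$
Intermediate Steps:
$j{\left(X \right)} = 9 - \frac{1}{X}$
$\left(-43 + \left(-17 - 19\right) \left(\left(0 + j{\left(-3 \right)} 5\right) + 25\right)\right) \sqrt{-4 + 22} = \left(-43 + \left(-17 - 19\right) \left(\left(0 + \left(9 - \frac{1}{-3}\right) 5\right) + 25\right)\right) \sqrt{-4 + 22} = \left(-43 - 36 \left(\left(0 + \left(9 - - \frac{1}{3}\right) 5\right) + 25\right)\right) \sqrt{18} = \left(-43 - 36 \left(\left(0 + \left(9 + \frac{1}{3}\right) 5\right) + 25\right)\right) 3 \sqrt{2} = \left(-43 - 36 \left(\left(0 + \frac{28}{3} \cdot 5\right) + 25\right)\right) 3 \sqrt{2} = \left(-43 - 36 \left(\left(0 + \frac{140}{3}\right) + 25\right)\right) 3 \sqrt{2} = \left(-43 - 36 \left(\frac{140}{3} + 25\right)\right) 3 \sqrt{2} = \left(-43 - 2580\right) 3 \sqrt{2} = - 2623 \cdot 3 \sqrt{2} = - 7869 \sqrt{2}$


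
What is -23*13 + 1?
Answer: -298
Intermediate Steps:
-23*13 + 1 = -299 + 1 = -298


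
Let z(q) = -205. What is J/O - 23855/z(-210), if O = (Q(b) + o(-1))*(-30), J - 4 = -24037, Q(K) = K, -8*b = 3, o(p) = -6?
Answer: -97199/10455 ≈ -9.2969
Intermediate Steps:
b = -3/8 (b = -1/8*3 = -3/8 ≈ -0.37500)
J = -24033 (J = 4 - 24037 = -24033)
O = 765/4 (O = (-3/8 - 6)*(-30) = -51/8*(-30) = 765/4 ≈ 191.25)
J/O - 23855/z(-210) = -24033/765/4 - 23855/(-205) = -24033*4/765 - 23855*(-1/205) = -32044/255 + 4771/41 = -97199/10455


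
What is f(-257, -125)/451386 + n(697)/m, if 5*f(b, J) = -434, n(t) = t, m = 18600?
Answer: 52166927/1399296600 ≈ 0.037281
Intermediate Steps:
f(b, J) = -434/5 (f(b, J) = (⅕)*(-434) = -434/5)
f(-257, -125)/451386 + n(697)/m = -434/5/451386 + 697/18600 = -434/5*1/451386 + 697*(1/18600) = -217/1128465 + 697/18600 = 52166927/1399296600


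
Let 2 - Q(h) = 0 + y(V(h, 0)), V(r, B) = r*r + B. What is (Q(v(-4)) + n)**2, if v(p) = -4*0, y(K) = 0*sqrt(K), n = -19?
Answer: 289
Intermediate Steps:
V(r, B) = B + r**2 (V(r, B) = r**2 + B = B + r**2)
y(K) = 0
v(p) = 0
Q(h) = 2 (Q(h) = 2 - (0 + 0) = 2 - 1*0 = 2 + 0 = 2)
(Q(v(-4)) + n)**2 = (2 - 19)**2 = (-17)**2 = 289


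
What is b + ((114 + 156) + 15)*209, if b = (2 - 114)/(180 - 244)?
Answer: 238267/4 ≈ 59567.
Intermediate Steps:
b = 7/4 (b = -112/(-64) = -112*(-1/64) = 7/4 ≈ 1.7500)
b + ((114 + 156) + 15)*209 = 7/4 + ((114 + 156) + 15)*209 = 7/4 + (270 + 15)*209 = 7/4 + 285*209 = 7/4 + 59565 = 238267/4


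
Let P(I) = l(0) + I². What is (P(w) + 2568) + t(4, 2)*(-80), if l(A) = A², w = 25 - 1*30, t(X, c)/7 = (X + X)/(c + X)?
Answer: 5539/3 ≈ 1846.3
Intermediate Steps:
t(X, c) = 14*X/(X + c) (t(X, c) = 7*((X + X)/(c + X)) = 7*((2*X)/(X + c)) = 7*(2*X/(X + c)) = 14*X/(X + c))
w = -5 (w = 25 - 30 = -5)
P(I) = I² (P(I) = 0² + I² = 0 + I² = I²)
(P(w) + 2568) + t(4, 2)*(-80) = ((-5)² + 2568) + (14*4/(4 + 2))*(-80) = (25 + 2568) + (14*4/6)*(-80) = 2593 + (14*4*(⅙))*(-80) = 2593 + (28/3)*(-80) = 2593 - 2240/3 = 5539/3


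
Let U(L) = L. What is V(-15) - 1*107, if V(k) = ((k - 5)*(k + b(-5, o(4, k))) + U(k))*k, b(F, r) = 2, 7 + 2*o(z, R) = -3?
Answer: -3782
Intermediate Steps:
o(z, R) = -5 (o(z, R) = -7/2 + (1/2)*(-3) = -7/2 - 3/2 = -5)
V(k) = k*(k + (-5 + k)*(2 + k)) (V(k) = ((k - 5)*(k + 2) + k)*k = ((-5 + k)*(2 + k) + k)*k = (k + (-5 + k)*(2 + k))*k = k*(k + (-5 + k)*(2 + k)))
V(-15) - 1*107 = -15*(-10 + (-15)**2 - 2*(-15)) - 1*107 = -15*(-10 + 225 + 30) - 107 = -15*245 - 107 = -3675 - 107 = -3782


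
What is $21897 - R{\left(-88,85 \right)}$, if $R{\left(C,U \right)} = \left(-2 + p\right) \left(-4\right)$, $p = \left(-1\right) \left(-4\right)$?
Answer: $21905$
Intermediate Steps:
$p = 4$
$R{\left(C,U \right)} = -8$ ($R{\left(C,U \right)} = \left(-2 + 4\right) \left(-4\right) = 2 \left(-4\right) = -8$)
$21897 - R{\left(-88,85 \right)} = 21897 - -8 = 21897 + 8 = 21905$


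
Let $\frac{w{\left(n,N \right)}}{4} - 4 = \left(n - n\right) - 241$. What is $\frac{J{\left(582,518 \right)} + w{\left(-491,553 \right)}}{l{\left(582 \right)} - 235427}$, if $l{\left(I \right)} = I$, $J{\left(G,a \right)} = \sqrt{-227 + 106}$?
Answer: $\frac{948}{234845} - \frac{11 i}{234845} \approx 0.0040367 - 4.6839 \cdot 10^{-5} i$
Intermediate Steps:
$w{\left(n,N \right)} = -948$ ($w{\left(n,N \right)} = 16 + 4 \left(\left(n - n\right) - 241\right) = 16 + 4 \left(0 - 241\right) = 16 + 4 \left(-241\right) = 16 - 964 = -948$)
$J{\left(G,a \right)} = 11 i$ ($J{\left(G,a \right)} = \sqrt{-121} = 11 i$)
$\frac{J{\left(582,518 \right)} + w{\left(-491,553 \right)}}{l{\left(582 \right)} - 235427} = \frac{11 i - 948}{582 - 235427} = \frac{-948 + 11 i}{-234845} = \left(-948 + 11 i\right) \left(- \frac{1}{234845}\right) = \frac{948}{234845} - \frac{11 i}{234845}$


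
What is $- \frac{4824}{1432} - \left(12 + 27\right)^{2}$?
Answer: $- \frac{272862}{179} \approx -1524.4$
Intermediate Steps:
$- \frac{4824}{1432} - \left(12 + 27\right)^{2} = \left(-4824\right) \frac{1}{1432} - 39^{2} = - \frac{603}{179} - 1521 = - \frac{272862}{179}$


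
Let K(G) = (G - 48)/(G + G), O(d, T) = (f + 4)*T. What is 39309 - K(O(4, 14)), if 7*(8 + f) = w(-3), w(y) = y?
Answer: 2437103/62 ≈ 39308.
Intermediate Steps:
f = -59/7 (f = -8 + (1/7)*(-3) = -8 - 3/7 = -59/7 ≈ -8.4286)
O(d, T) = -31*T/7 (O(d, T) = (-59/7 + 4)*T = -31*T/7)
K(G) = (-48 + G)/(2*G) (K(G) = (-48 + G)/((2*G)) = (-48 + G)*(1/(2*G)) = (-48 + G)/(2*G))
39309 - K(O(4, 14)) = 39309 - (-48 - 31/7*14)/(2*((-31/7*14))) = 39309 - (-48 - 62)/(2*(-62)) = 39309 - (-1)*(-110)/(2*62) = 39309 - 1*55/62 = 39309 - 55/62 = 2437103/62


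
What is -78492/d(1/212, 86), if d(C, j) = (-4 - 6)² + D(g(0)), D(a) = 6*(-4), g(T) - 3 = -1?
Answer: -19623/19 ≈ -1032.8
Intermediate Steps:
g(T) = 2 (g(T) = 3 - 1 = 2)
D(a) = -24
d(C, j) = 76 (d(C, j) = (-4 - 6)² - 24 = (-10)² - 24 = 100 - 24 = 76)
-78492/d(1/212, 86) = -78492/76 = -78492*1/76 = -19623/19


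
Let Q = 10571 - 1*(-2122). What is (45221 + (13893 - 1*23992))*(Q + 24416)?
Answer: 1303342298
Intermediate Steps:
Q = 12693 (Q = 10571 + 2122 = 12693)
(45221 + (13893 - 1*23992))*(Q + 24416) = (45221 + (13893 - 1*23992))*(12693 + 24416) = (45221 + (13893 - 23992))*37109 = (45221 - 10099)*37109 = 35122*37109 = 1303342298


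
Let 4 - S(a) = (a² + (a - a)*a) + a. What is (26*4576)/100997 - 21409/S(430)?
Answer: 1862430073/1439797694 ≈ 1.2935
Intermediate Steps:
S(a) = 4 - a - a² (S(a) = 4 - ((a² + (a - a)*a) + a) = 4 - ((a² + 0*a) + a) = 4 - ((a² + 0) + a) = 4 - (a² + a) = 4 - (a + a²) = 4 + (-a - a²) = 4 - a - a²)
(26*4576)/100997 - 21409/S(430) = (26*4576)/100997 - 21409/(4 - 1*430 - 1*430²) = 118976*(1/100997) - 21409/(4 - 430 - 1*184900) = 9152/7769 - 21409/(4 - 430 - 184900) = 9152/7769 - 21409/(-185326) = 9152/7769 - 21409*(-1/185326) = 9152/7769 + 21409/185326 = 1862430073/1439797694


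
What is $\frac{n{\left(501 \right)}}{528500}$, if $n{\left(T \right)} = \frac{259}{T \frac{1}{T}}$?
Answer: $\frac{37}{75500} \approx 0.00049007$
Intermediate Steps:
$n{\left(T \right)} = 259$ ($n{\left(T \right)} = \frac{259}{1} = 259 \cdot 1 = 259$)
$\frac{n{\left(501 \right)}}{528500} = \frac{259}{528500} = 259 \cdot \frac{1}{528500} = \frac{37}{75500}$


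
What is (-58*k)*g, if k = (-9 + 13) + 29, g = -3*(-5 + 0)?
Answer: -28710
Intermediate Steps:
g = 15 (g = -3*(-5) = 15)
k = 33 (k = 4 + 29 = 33)
(-58*k)*g = -58*33*15 = -1914*15 = -28710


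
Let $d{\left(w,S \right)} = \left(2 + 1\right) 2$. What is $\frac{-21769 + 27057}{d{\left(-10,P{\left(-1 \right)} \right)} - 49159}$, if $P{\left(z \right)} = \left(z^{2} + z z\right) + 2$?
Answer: $- \frac{5288}{49153} \approx -0.10758$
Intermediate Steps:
$P{\left(z \right)} = 2 + 2 z^{2}$ ($P{\left(z \right)} = \left(z^{2} + z^{2}\right) + 2 = 2 z^{2} + 2 = 2 + 2 z^{2}$)
$d{\left(w,S \right)} = 6$ ($d{\left(w,S \right)} = 3 \cdot 2 = 6$)
$\frac{-21769 + 27057}{d{\left(-10,P{\left(-1 \right)} \right)} - 49159} = \frac{-21769 + 27057}{6 - 49159} = \frac{5288}{-49153} = 5288 \left(- \frac{1}{49153}\right) = - \frac{5288}{49153}$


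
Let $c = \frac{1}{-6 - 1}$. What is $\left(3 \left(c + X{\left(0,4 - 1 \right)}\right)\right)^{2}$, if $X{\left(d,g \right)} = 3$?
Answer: $\frac{3600}{49} \approx 73.469$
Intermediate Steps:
$c = - \frac{1}{7}$ ($c = \frac{1}{-7} = - \frac{1}{7} \approx -0.14286$)
$\left(3 \left(c + X{\left(0,4 - 1 \right)}\right)\right)^{2} = \left(3 \left(- \frac{1}{7} + 3\right)\right)^{2} = \left(3 \cdot \frac{20}{7}\right)^{2} = \left(\frac{60}{7}\right)^{2} = \frac{3600}{49}$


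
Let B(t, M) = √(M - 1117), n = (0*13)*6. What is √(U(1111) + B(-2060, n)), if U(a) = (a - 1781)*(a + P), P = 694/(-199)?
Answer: √(-29385265350 + 39601*I*√1117)/199 ≈ 0.019399 + 861.41*I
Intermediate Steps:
P = -694/199 (P = 694*(-1/199) = -694/199 ≈ -3.4874)
n = 0 (n = 0*6 = 0)
U(a) = (-1781 + a)*(-694/199 + a) (U(a) = (a - 1781)*(a - 694/199) = (-1781 + a)*(-694/199 + a))
B(t, M) = √(-1117 + M)
√(U(1111) + B(-2060, n)) = √((1236014/199 + 1111² - 355113/199*1111) + √(-1117 + 0)) = √((1236014/199 + 1234321 - 394530543/199) + √(-1117)) = √(-147664650/199 + I*√1117)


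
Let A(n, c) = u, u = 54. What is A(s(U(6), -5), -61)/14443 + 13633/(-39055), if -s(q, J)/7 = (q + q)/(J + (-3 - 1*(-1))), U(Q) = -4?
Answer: -194792449/564071365 ≈ -0.34533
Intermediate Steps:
s(q, J) = -14*q/(-2 + J) (s(q, J) = -7*(q + q)/(J + (-3 - 1*(-1))) = -7*2*q/(J + (-3 + 1)) = -7*2*q/(J - 2) = -7*2*q/(-2 + J) = -14*q/(-2 + J))
A(n, c) = 54
A(s(U(6), -5), -61)/14443 + 13633/(-39055) = 54/14443 + 13633/(-39055) = 54*(1/14443) + 13633*(-1/39055) = 54/14443 - 13633/39055 = -194792449/564071365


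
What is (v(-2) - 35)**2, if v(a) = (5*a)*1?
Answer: 2025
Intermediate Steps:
v(a) = 5*a
(v(-2) - 35)**2 = (5*(-2) - 35)**2 = (-10 - 35)**2 = (-45)**2 = 2025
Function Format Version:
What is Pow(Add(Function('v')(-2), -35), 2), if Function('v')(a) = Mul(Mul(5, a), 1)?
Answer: 2025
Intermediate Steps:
Function('v')(a) = Mul(5, a)
Pow(Add(Function('v')(-2), -35), 2) = Pow(Add(Mul(5, -2), -35), 2) = Pow(Add(-10, -35), 2) = Pow(-45, 2) = 2025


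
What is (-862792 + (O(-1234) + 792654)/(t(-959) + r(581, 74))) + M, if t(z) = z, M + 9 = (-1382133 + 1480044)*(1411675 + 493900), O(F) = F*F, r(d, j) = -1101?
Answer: 38434633319403/206 ≈ 1.8658e+11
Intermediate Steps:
O(F) = F**2
M = 186576753816 (M = -9 + (-1382133 + 1480044)*(1411675 + 493900) = -9 + 97911*1905575 = -9 + 186576753825 = 186576753816)
(-862792 + (O(-1234) + 792654)/(t(-959) + r(581, 74))) + M = (-862792 + ((-1234)**2 + 792654)/(-959 - 1101)) + 186576753816 = (-862792 + (1522756 + 792654)/(-2060)) + 186576753816 = (-862792 + 2315410*(-1/2060)) + 186576753816 = (-862792 - 231541/206) + 186576753816 = -177966693/206 + 186576753816 = 38434633319403/206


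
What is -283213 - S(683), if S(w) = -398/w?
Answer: -193434081/683 ≈ -2.8321e+5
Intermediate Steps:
-283213 - S(683) = -283213 - (-398)/683 = -283213 - 1*(-398/683) = -283213 + 398/683 = -193434081/683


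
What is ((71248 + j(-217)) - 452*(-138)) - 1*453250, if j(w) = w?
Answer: -319843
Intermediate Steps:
((71248 + j(-217)) - 452*(-138)) - 1*453250 = ((71248 - 217) - 452*(-138)) - 1*453250 = (71031 + 62376) - 453250 = 133407 - 453250 = -319843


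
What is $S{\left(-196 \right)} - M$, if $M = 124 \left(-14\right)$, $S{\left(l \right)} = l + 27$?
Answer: $1567$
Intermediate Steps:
$S{\left(l \right)} = 27 + l$
$M = -1736$
$S{\left(-196 \right)} - M = \left(27 - 196\right) - -1736 = -169 + 1736 = 1567$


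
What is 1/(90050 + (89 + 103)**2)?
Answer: 1/126914 ≈ 7.8794e-6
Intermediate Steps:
1/(90050 + (89 + 103)**2) = 1/(90050 + 192**2) = 1/(90050 + 36864) = 1/126914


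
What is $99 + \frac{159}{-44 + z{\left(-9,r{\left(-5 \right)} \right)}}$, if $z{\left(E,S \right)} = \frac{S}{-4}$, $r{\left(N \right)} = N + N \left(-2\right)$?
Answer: $\frac{17283}{181} \approx 95.486$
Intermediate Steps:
$r{\left(N \right)} = - N$ ($r{\left(N \right)} = N - 2 N = - N$)
$z{\left(E,S \right)} = - \frac{S}{4}$ ($z{\left(E,S \right)} = S \left(- \frac{1}{4}\right) = - \frac{S}{4}$)
$99 + \frac{159}{-44 + z{\left(-9,r{\left(-5 \right)} \right)}} = 99 + \frac{159}{-44 - \frac{\left(-1\right) \left(-5\right)}{4}} = 99 + \frac{159}{-44 - \frac{5}{4}} = 99 + \frac{159}{- \frac{181}{4}} = 99 + 159 \left(- \frac{4}{181}\right) = 99 - \frac{636}{181} = \frac{17283}{181}$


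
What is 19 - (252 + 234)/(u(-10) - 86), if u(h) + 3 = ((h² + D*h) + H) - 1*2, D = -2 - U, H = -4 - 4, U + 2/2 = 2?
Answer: 103/31 ≈ 3.3226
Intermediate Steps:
U = 1 (U = -1 + 2 = 1)
H = -8
D = -3 (D = -2 - 1*1 = -2 - 1 = -3)
u(h) = -13 + h² - 3*h (u(h) = -3 + (((h² - 3*h) - 8) - 1*2) = -3 + ((-8 + h² - 3*h) - 2) = -3 + (-10 + h² - 3*h) = -13 + h² - 3*h)
19 - (252 + 234)/(u(-10) - 86) = 19 - (252 + 234)/((-13 + (-10)² - 3*(-10)) - 86) = 19 - 486/((-13 + 100 + 30) - 86) = 19 - 486/(117 - 86) = 19 - 486/31 = 103/31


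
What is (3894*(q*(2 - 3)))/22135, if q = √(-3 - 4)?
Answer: -3894*I*√7/22135 ≈ -0.46544*I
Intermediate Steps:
q = I*√7 (q = √(-7) = I*√7 ≈ 2.6458*I)
(3894*(q*(2 - 3)))/22135 = (3894*((I*√7)*(2 - 3)))/22135 = (3894*((I*√7)*(-1)))*(1/22135) = (3894*(-I*√7))*(1/22135) = -3894*I*√7*(1/22135) = -3894*I*√7/22135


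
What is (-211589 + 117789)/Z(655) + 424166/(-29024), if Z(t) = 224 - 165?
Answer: -1373738497/856208 ≈ -1604.4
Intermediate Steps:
Z(t) = 59
(-211589 + 117789)/Z(655) + 424166/(-29024) = (-211589 + 117789)/59 + 424166/(-29024) = -93800*1/59 + 424166*(-1/29024) = -93800/59 - 212083/14512 = -1373738497/856208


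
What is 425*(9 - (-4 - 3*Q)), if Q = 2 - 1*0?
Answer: 8075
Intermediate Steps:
Q = 2 (Q = 2 + 0 = 2)
425*(9 - (-4 - 3*Q)) = 425*(9 - (-4 - 3*2)) = 425*(9 - (-4 - 6)) = 425*(9 - 1*(-10)) = 425*(9 + 10) = 425*19 = 8075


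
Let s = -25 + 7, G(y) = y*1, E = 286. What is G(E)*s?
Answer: -5148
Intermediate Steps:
G(y) = y
s = -18
G(E)*s = 286*(-18) = -5148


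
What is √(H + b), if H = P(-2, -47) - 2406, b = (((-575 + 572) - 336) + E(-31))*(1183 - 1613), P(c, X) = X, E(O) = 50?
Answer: √121817 ≈ 349.02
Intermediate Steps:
b = 124270 (b = (((-575 + 572) - 336) + 50)*(1183 - 1613) = ((-3 - 336) + 50)*(-430) = (-339 + 50)*(-430) = -289*(-430) = 124270)
H = -2453 (H = -47 - 2406 = -2453)
√(H + b) = √(-2453 + 124270) = √121817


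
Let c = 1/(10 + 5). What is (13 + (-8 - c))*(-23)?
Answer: -1702/15 ≈ -113.47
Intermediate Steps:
c = 1/15 ≈ 0.066667
(13 + (-8 - c))*(-23) = (13 + (-8 - 1*1/15))*(-23) = (13 + (-8 - 1/15))*(-23) = (13 - 121/15)*(-23) = (74/15)*(-23) = -1702/15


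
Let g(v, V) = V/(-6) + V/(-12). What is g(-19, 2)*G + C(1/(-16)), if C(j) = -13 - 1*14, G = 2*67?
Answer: -94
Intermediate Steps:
g(v, V) = -V/4 (g(v, V) = V*(-⅙) + V*(-1/12) = -V/6 - V/12 = -V/4)
G = 134
C(j) = -27 (C(j) = -13 - 14 = -27)
g(-19, 2)*G + C(1/(-16)) = -¼*2*134 - 27 = -½*134 - 27 = -67 - 27 = -94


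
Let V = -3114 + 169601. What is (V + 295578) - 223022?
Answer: 239043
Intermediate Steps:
V = 166487
(V + 295578) - 223022 = (166487 + 295578) - 223022 = 462065 - 223022 = 239043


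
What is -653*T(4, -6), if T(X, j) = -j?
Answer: -3918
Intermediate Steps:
-653*T(4, -6) = -(-653)*(-6) = -653*6 = -3918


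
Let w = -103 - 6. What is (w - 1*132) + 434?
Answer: 193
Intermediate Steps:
w = -109
(w - 1*132) + 434 = (-109 - 1*132) + 434 = (-109 - 132) + 434 = -241 + 434 = 193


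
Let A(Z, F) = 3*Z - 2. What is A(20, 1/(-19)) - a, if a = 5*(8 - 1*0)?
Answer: 18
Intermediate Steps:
a = 40 (a = 5*(8 + 0) = 5*8 = 40)
A(Z, F) = -2 + 3*Z
A(20, 1/(-19)) - a = (-2 + 3*20) - 1*40 = (-2 + 60) - 40 = 58 - 40 = 18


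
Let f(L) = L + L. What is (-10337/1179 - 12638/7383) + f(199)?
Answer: 1124398471/2901519 ≈ 387.52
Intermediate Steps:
f(L) = 2*L
(-10337/1179 - 12638/7383) + f(199) = (-10337/1179 - 12638/7383) + 2*199 = (-10337*1/1179 - 12638*1/7383) + 398 = (-10337/1179 - 12638/7383) + 398 = -30406091/2901519 + 398 = 1124398471/2901519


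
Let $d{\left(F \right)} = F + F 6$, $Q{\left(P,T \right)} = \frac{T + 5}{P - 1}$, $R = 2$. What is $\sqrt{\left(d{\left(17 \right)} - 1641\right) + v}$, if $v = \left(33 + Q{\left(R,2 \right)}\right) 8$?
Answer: $i \sqrt{1202} \approx 34.67 i$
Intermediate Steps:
$Q{\left(P,T \right)} = \frac{5 + T}{-1 + P}$
$d{\left(F \right)} = 7 F$ ($d{\left(F \right)} = F + 6 F = 7 F$)
$v = 320$ ($v = \left(33 + \frac{5 + 2}{-1 + 2}\right) 8 = \left(33 + 1^{-1} \cdot 7\right) 8 = \left(33 + 1 \cdot 7\right) 8 = \left(33 + 7\right) 8 = 40 \cdot 8 = 320$)
$\sqrt{\left(d{\left(17 \right)} - 1641\right) + v} = \sqrt{\left(7 \cdot 17 - 1641\right) + 320} = \sqrt{\left(119 - 1641\right) + 320} = \sqrt{-1522 + 320} = \sqrt{-1202} = i \sqrt{1202}$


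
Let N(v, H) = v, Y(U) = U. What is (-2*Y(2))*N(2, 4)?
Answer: -8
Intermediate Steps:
(-2*Y(2))*N(2, 4) = -2*2*2 = -4*2 = -8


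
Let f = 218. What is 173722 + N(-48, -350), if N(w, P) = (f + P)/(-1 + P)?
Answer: 20325518/117 ≈ 1.7372e+5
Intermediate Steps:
N(w, P) = (218 + P)/(-1 + P)
173722 + N(-48, -350) = 173722 + (218 - 350)/(-1 - 350) = 173722 - 132/(-351) = 173722 - 1/351*(-132) = 173722 + 44/117 = 20325518/117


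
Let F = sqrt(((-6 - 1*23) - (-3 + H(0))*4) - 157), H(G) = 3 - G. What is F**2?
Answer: -186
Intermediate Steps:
F = I*sqrt(186) (F = sqrt(((-6 - 1*23) - (-3 + (3 - 1*0))*4) - 157) = sqrt(((-6 - 23) - (-3 + (3 + 0))*4) - 157) = sqrt((-29 - (-3 + 3)*4) - 157) = sqrt((-29 - 0*4) - 157) = sqrt((-29 - 1*0) - 157) = sqrt((-29 + 0) - 157) = sqrt(-29 - 157) = sqrt(-186) = I*sqrt(186) ≈ 13.638*I)
F**2 = (I*sqrt(186))**2 = -186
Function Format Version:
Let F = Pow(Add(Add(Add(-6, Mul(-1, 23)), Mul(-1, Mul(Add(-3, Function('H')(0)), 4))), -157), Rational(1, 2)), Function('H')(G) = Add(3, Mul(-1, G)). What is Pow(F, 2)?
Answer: -186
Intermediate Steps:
F = Mul(I, Pow(186, Rational(1, 2))) (F = Pow(Add(Add(Add(-6, Mul(-1, 23)), Mul(-1, Mul(Add(-3, Add(3, Mul(-1, 0))), 4))), -157), Rational(1, 2)) = Pow(Add(Add(Add(-6, -23), Mul(-1, Mul(Add(-3, Add(3, 0)), 4))), -157), Rational(1, 2)) = Pow(Add(Add(-29, Mul(-1, Mul(Add(-3, 3), 4))), -157), Rational(1, 2)) = Pow(Add(Add(-29, Mul(-1, Mul(0, 4))), -157), Rational(1, 2)) = Pow(Add(Add(-29, Mul(-1, 0)), -157), Rational(1, 2)) = Pow(Add(Add(-29, 0), -157), Rational(1, 2)) = Pow(Add(-29, -157), Rational(1, 2)) = Pow(-186, Rational(1, 2)) = Mul(I, Pow(186, Rational(1, 2))) ≈ Mul(13.638, I))
Pow(F, 2) = Pow(Mul(I, Pow(186, Rational(1, 2))), 2) = -186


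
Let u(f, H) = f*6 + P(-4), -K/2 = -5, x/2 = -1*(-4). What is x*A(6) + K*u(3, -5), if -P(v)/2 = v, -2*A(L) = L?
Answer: 236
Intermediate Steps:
A(L) = -L/2
x = 8 (x = 2*(-1*(-4)) = 2*4 = 8)
P(v) = -2*v
K = 10 (K = -2*(-5) = 10)
u(f, H) = 8 + 6*f (u(f, H) = f*6 - 2*(-4) = 6*f + 8 = 8 + 6*f)
x*A(6) + K*u(3, -5) = 8*(-1/2*6) + 10*(8 + 6*3) = 8*(-3) + 10*(8 + 18) = -24 + 10*26 = -24 + 260 = 236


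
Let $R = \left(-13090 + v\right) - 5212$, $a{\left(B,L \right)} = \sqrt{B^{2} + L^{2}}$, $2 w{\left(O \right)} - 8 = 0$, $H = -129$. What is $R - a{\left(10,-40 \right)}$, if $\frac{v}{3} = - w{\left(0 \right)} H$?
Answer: $-16754 - 10 \sqrt{17} \approx -16795.0$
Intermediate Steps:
$w{\left(O \right)} = 4$ ($w{\left(O \right)} = 4 + \frac{1}{2} \cdot 0 = 4 + 0 = 4$)
$v = 1548$ ($v = 3 \left(- 4 \left(-129\right)\right) = 3 \left(\left(-1\right) \left(-516\right)\right) = 3 \cdot 516 = 1548$)
$R = -16754$ ($R = \left(-13090 + 1548\right) - 5212 = -11542 - 5212 = -16754$)
$R - a{\left(10,-40 \right)} = -16754 - \sqrt{10^{2} + \left(-40\right)^{2}} = -16754 - \sqrt{100 + 1600} = -16754 - \sqrt{1700} = -16754 - 10 \sqrt{17}$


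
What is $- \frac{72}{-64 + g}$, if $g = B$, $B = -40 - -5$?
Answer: $\frac{8}{11} \approx 0.72727$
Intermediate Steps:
$B = -35$ ($B = -40 + 5 = -35$)
$g = -35$
$- \frac{72}{-64 + g} = - \frac{72}{-64 - 35} = - \frac{72}{-99} = \left(-72\right) \left(- \frac{1}{99}\right) = \frac{8}{11}$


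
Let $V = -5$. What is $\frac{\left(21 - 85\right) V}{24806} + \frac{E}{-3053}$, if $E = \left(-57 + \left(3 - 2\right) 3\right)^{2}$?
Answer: $- \frac{35678668}{37866359} \approx -0.94223$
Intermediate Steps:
$E = 2916$ ($E = \left(-57 + 1 \cdot 3\right)^{2} = \left(-57 + 3\right)^{2} = \left(-54\right)^{2} = 2916$)
$\frac{\left(21 - 85\right) V}{24806} + \frac{E}{-3053} = \frac{\left(21 - 85\right) \left(-5\right)}{24806} + \frac{2916}{-3053} = \left(-64\right) \left(-5\right) \frac{1}{24806} + 2916 \left(- \frac{1}{3053}\right) = 320 \cdot \frac{1}{24806} - \frac{2916}{3053} = \frac{160}{12403} - \frac{2916}{3053} = - \frac{35678668}{37866359}$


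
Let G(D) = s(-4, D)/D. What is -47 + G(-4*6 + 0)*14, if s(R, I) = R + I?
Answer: -92/3 ≈ -30.667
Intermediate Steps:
s(R, I) = I + R
G(D) = (-4 + D)/D (G(D) = (D - 4)/D = (-4 + D)/D)
-47 + G(-4*6 + 0)*14 = -47 + ((-4 + (-4*6 + 0))/(-4*6 + 0))*14 = -47 + ((-4 + (-24 + 0))/(-24 + 0))*14 = -47 + ((-4 - 24)/(-24))*14 = -47 - 1/24*(-28)*14 = -47 + (7/6)*14 = -47 + 49/3 = -92/3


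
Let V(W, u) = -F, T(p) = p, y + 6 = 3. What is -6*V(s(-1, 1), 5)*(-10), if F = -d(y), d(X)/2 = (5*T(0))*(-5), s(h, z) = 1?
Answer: 0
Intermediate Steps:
y = -3 (y = -6 + 3 = -3)
d(X) = 0 (d(X) = 2*((5*0)*(-5)) = 2*(0*(-5)) = 2*0 = 0)
F = 0 (F = -1*0 = 0)
V(W, u) = 0 (V(W, u) = -1*0 = 0)
-6*V(s(-1, 1), 5)*(-10) = -6*0*(-10) = 0*(-10) = 0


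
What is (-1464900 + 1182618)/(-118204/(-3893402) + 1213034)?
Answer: -274759325841/1180707279968 ≈ -0.23271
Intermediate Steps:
(-1464900 + 1182618)/(-118204/(-3893402) + 1213034) = -282282/(-118204*(-1/3893402) + 1213034) = -282282/(59102/1946701 + 1213034) = -282282/2361414559936/1946701 = -282282*1946701/2361414559936 = -274759325841/1180707279968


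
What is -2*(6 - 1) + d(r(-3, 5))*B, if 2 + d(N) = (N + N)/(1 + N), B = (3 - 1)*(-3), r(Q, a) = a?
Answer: -8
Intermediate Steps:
B = -6 (B = 2*(-3) = -6)
d(N) = -2 + 2*N/(1 + N) (d(N) = -2 + (N + N)/(1 + N) = -2 + (2*N)/(1 + N) = -2 + 2*N/(1 + N))
-2*(6 - 1) + d(r(-3, 5))*B = -2*(6 - 1) - 2/(1 + 5)*(-6) = -2*5 - 2/6*(-6) = -10 - 2*⅙*(-6) = -10 - ⅓*(-6) = -10 + 2 = -8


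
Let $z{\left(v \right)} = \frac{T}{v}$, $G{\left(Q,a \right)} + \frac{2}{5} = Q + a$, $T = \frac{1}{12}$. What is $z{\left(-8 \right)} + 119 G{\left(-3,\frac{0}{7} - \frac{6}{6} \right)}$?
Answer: $- \frac{251333}{480} \approx -523.61$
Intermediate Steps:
$T = \frac{1}{12} \approx 0.083333$
$G{\left(Q,a \right)} = - \frac{2}{5} + Q + a$ ($G{\left(Q,a \right)} = - \frac{2}{5} + \left(Q + a\right) = - \frac{2}{5} + Q + a$)
$z{\left(v \right)} = \frac{1}{12 v}$
$z{\left(-8 \right)} + 119 G{\left(-3,\frac{0}{7} - \frac{6}{6} \right)} = \frac{1}{12 \left(-8\right)} + 119 \left(- \frac{2}{5} - 3 + \left(\frac{0}{7} - \frac{6}{6}\right)\right) = \frac{1}{12} \left(- \frac{1}{8}\right) + 119 \left(- \frac{2}{5} - 3 + \left(0 \cdot \frac{1}{7} - 1\right)\right) = - \frac{1}{96} + 119 \left(- \frac{2}{5} - 3 + \left(0 - 1\right)\right) = - \frac{1}{96} + 119 \left(- \frac{2}{5} - 3 - 1\right) = - \frac{1}{96} + 119 \left(- \frac{22}{5}\right) = - \frac{1}{96} - \frac{2618}{5} = - \frac{251333}{480}$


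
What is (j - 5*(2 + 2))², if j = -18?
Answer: 1444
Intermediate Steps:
(j - 5*(2 + 2))² = (-18 - 5*(2 + 2))² = (-18 - 5*4)² = (-18 - 20)² = (-38)² = 1444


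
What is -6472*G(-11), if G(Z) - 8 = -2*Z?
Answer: -194160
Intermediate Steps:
G(Z) = 8 - 2*Z
-6472*G(-11) = -6472*(8 - 2*(-11)) = -6472*(8 + 22) = -6472*30 = -194160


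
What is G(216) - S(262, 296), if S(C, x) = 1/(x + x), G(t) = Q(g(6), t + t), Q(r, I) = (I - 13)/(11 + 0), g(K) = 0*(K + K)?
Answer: 248037/6512 ≈ 38.089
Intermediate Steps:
g(K) = 0 (g(K) = 0*(2*K) = 0)
Q(r, I) = -13/11 + I/11 (Q(r, I) = (-13 + I)/11 = (-13 + I)*(1/11) = -13/11 + I/11)
G(t) = -13/11 + 2*t/11 (G(t) = -13/11 + (t + t)/11 = -13/11 + (2*t)/11 = -13/11 + 2*t/11)
S(C, x) = 1/(2*x)
G(216) - S(262, 296) = (-13/11 + (2/11)*216) - 1/(2*296) = (-13/11 + 432/11) - 1/(2*296) = 419/11 - 1*1/592 = 419/11 - 1/592 = 248037/6512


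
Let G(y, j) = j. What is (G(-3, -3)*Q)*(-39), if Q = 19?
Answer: 2223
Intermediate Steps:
(G(-3, -3)*Q)*(-39) = -3*19*(-39) = -57*(-39) = 2223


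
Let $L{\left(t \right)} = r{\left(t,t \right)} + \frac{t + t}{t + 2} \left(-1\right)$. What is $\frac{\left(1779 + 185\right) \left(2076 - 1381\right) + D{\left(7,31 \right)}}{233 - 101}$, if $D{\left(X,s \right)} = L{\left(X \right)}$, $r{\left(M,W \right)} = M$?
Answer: $\frac{12284869}{1188} \approx 10341.0$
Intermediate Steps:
$L{\left(t \right)} = t - \frac{2 t}{2 + t}$ ($L{\left(t \right)} = t + \frac{t + t}{t + 2} \left(-1\right) = t + \frac{2 t}{2 + t} \left(-1\right) = t - \frac{2 t}{2 + t}$)
$D{\left(X,s \right)} = \frac{X^{2}}{2 + X}$
$\frac{\left(1779 + 185\right) \left(2076 - 1381\right) + D{\left(7,31 \right)}}{233 - 101} = \frac{\left(1779 + 185\right) \left(2076 - 1381\right) + \frac{7^{2}}{2 + 7}}{233 - 101} = \frac{1964 \cdot 695 + \frac{49}{9}}{132} = \left(1364980 + 49 \cdot \frac{1}{9}\right) \frac{1}{132} = \left(1364980 + \frac{49}{9}\right) \frac{1}{132} = \frac{12284869}{9} \cdot \frac{1}{132} = \frac{12284869}{1188}$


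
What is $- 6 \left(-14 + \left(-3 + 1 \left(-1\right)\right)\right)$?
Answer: $108$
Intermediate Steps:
$- 6 \left(-14 + \left(-3 + 1 \left(-1\right)\right)\right) = - 6 \left(-14 - 4\right) = \left(-6\right) \left(-18\right) = 108$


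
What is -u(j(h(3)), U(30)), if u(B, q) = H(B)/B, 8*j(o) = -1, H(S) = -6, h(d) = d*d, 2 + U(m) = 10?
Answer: -48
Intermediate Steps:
U(m) = 8 (U(m) = -2 + 10 = 8)
h(d) = d²
j(o) = -⅛ (j(o) = (⅛)*(-1) = -⅛)
u(B, q) = -6/B
-u(j(h(3)), U(30)) = -(-6)/(-⅛) = -(-6)*(-8) = -1*48 = -48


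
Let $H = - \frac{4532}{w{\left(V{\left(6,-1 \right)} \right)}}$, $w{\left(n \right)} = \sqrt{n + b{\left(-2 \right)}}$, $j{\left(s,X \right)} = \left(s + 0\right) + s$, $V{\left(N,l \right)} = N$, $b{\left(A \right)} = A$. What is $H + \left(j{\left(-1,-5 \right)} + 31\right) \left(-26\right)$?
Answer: $-3020$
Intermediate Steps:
$j{\left(s,X \right)} = 2 s$ ($j{\left(s,X \right)} = s + s = 2 s$)
$w{\left(n \right)} = \sqrt{-2 + n}$ ($w{\left(n \right)} = \sqrt{n - 2} = \sqrt{-2 + n}$)
$H = -2266$ ($H = - \frac{4532}{\sqrt{-2 + 6}} = - \frac{4532}{\sqrt{4}} = - \frac{4532}{2} = \left(-4532\right) \frac{1}{2} = -2266$)
$H + \left(j{\left(-1,-5 \right)} + 31\right) \left(-26\right) = -2266 + \left(2 \left(-1\right) + 31\right) \left(-26\right) = -2266 + \left(-2 + 31\right) \left(-26\right) = -2266 + 29 \left(-26\right) = -2266 - 754 = -3020$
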